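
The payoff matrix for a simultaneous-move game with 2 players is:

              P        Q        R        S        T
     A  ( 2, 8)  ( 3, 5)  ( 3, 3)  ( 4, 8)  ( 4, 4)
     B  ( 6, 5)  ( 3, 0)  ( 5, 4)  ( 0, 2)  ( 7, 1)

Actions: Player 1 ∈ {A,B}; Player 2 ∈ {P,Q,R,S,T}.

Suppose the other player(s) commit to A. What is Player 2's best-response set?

BR_2 = {P,S}

u_2(P vs A) = 8
u_2(Q vs A) = 5
u_2(R vs A) = 3
u_2(S vs A) = 8
u_2(T vs A) = 4
max payoff 8 at {P,S}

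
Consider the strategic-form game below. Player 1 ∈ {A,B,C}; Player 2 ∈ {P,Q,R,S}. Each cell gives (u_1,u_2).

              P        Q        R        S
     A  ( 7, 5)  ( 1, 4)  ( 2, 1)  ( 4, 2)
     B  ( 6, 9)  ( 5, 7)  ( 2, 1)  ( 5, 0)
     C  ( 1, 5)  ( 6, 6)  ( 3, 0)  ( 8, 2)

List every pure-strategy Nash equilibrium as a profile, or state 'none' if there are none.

Nash profiles: (A,P), (C,Q)

(A,P): NE
(A,Q): not NE [P1→C gives 6>1; P2→P gives 5>4]
(A,R): not NE [P1→C gives 3>2; P2→P gives 5>1]
(A,S): not NE [P1→C gives 8>4; P2→P gives 5>2]
(B,P): not NE [P1→A gives 7>6]
(B,Q): not NE [P1→C gives 6>5; P2→P gives 9>7]
(B,R): not NE [P1→C gives 3>2; P2→P gives 9>1]
(B,S): not NE [P1→C gives 8>5; P2→P gives 9>0]
(C,P): not NE [P1→A gives 7>1; P2→Q gives 6>5]
(C,Q): NE
(C,R): not NE [P2→Q gives 6>0]
(C,S): not NE [P2→Q gives 6>2]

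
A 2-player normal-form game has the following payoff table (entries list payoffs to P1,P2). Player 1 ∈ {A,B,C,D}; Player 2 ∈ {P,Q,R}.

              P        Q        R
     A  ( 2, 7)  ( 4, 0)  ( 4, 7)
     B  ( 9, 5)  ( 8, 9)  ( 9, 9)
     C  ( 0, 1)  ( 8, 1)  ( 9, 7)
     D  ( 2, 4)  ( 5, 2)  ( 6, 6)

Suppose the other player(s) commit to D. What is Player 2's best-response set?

u_2(P vs D) = 4
u_2(Q vs D) = 2
u_2(R vs D) = 6
max payoff 6 at {R}

P2 best: {R}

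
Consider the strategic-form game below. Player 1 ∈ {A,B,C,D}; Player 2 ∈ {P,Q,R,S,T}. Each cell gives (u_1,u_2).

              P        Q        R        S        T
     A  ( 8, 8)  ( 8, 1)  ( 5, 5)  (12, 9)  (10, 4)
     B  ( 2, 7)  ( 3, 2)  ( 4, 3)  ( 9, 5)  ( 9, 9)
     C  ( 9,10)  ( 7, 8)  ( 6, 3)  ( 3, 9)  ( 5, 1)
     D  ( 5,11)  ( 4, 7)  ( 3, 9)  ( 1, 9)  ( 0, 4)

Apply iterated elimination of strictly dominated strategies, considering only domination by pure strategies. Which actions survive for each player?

P1 drop B (A beats it: P:8>2 Q:8>3 R:5>4 S:12>9 T:10>9)
P1 drop D (A beats it: P:8>5 Q:8>4 R:5>3 S:12>1 T:10>0)
P2 drop Q (P beats it: A:8>1 C:10>8)
P2 drop R (P beats it: A:8>5 C:10>3)
P2 drop T (P beats it: A:8>4 C:10>1)
P1→{A,C} P2→{P,S}

Remaining: P1:{A,C} P2:{P,S}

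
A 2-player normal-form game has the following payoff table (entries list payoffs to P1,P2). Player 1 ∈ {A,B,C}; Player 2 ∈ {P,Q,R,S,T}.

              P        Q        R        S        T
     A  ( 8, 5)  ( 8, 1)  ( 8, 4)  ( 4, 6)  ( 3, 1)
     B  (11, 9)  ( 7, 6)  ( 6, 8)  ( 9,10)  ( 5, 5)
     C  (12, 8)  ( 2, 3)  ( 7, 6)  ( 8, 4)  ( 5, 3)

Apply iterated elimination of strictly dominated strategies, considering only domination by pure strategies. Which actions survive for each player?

Remaining: P1:{B,C} P2:{P,S}

P2 drop Q (P beats it: A:5>1 B:9>6 C:8>3)
P2 drop R (P beats it: A:5>4 B:9>8 C:8>6)
P1 drop A (B beats it: P:11>8 S:9>4 T:5>3)
P2 drop T (P beats it: B:9>5 C:8>3)
P1→{B,C} P2→{P,S}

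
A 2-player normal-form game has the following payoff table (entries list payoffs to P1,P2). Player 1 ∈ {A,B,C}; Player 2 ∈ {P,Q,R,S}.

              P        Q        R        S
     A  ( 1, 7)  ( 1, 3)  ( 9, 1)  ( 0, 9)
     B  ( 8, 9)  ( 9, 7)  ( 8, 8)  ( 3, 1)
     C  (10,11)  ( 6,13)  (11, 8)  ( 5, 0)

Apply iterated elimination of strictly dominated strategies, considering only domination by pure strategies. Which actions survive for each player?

Remaining: P1:{B,C} P2:{P,Q}

P1 drop A (C beats it: P:10>1 Q:6>1 R:11>9 S:5>0)
P2 drop R (P beats it: B:9>8 C:11>8)
P2 drop S (P beats it: B:9>1 C:11>0)
P1→{B,C} P2→{P,Q}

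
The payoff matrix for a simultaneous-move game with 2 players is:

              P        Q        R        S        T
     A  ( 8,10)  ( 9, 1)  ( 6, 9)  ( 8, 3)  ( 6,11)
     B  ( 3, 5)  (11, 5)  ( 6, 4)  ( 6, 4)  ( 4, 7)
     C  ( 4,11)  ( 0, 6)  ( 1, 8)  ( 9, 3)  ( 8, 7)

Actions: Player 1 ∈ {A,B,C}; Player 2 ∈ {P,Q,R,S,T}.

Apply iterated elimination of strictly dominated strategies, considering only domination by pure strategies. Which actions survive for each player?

Survivors P1:{A,C} P2:{P,T}

P2 drop Q (T beats it: A:11>1 B:7>5 C:7>6)
P2 drop R (P beats it: A:10>9 B:5>4 C:11>8)
P1 drop B (A beats it: P:8>3 S:8>6 T:6>4)
P2 drop S (P beats it: A:10>3 C:11>3)
P1→{A,C} P2→{P,T}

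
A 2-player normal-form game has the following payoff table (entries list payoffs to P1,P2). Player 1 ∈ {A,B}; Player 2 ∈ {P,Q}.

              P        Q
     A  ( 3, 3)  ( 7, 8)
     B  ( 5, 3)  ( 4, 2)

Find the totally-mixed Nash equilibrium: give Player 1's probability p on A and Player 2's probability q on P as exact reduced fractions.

P1 mixes 1/6 on A; P2 mixes 3/5 on P

P1 indiff ⇒ q·3+(1-q)·7 = q·5+(1-q)·4 ⇒ q(-2) = (1-q)(-3) ⇒ q = 3/5
P2 indiff ⇒ p·3+(1-p)·3 = p·8+(1-p)·2 ⇒ p(-5) = (1-p)(-1) ⇒ p = 1/6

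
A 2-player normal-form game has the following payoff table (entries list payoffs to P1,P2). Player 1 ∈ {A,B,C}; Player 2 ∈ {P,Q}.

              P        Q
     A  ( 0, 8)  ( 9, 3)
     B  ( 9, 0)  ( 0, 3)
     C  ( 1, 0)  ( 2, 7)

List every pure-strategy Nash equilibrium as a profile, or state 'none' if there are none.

(A,P): not NE [P1→B gives 9>0]
(A,Q): not NE [P2→P gives 8>3]
(B,P): not NE [P2→Q gives 3>0]
(B,Q): not NE [P1→A gives 9>0]
(C,P): not NE [P1→B gives 9>1; P2→Q gives 7>0]
(C,Q): not NE [P1→A gives 9>2]

Equilibria: none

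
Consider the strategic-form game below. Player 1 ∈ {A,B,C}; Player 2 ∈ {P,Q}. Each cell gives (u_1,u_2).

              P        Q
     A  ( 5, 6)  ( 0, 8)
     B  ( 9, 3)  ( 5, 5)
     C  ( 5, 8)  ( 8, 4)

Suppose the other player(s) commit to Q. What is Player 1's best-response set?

P1 best: {C}

u_1(A vs Q) = 0
u_1(B vs Q) = 5
u_1(C vs Q) = 8
max payoff 8 at {C}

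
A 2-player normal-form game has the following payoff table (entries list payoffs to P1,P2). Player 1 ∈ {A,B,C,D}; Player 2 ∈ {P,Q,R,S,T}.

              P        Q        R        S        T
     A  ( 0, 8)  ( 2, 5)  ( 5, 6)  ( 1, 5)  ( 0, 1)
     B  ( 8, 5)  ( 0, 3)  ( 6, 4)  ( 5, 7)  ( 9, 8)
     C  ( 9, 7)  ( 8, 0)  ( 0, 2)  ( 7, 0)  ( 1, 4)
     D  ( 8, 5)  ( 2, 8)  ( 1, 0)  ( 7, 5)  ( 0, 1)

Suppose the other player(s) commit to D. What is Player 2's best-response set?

P2 best: {Q}

u_2(P vs D) = 5
u_2(Q vs D) = 8
u_2(R vs D) = 0
u_2(S vs D) = 5
u_2(T vs D) = 1
max payoff 8 at {Q}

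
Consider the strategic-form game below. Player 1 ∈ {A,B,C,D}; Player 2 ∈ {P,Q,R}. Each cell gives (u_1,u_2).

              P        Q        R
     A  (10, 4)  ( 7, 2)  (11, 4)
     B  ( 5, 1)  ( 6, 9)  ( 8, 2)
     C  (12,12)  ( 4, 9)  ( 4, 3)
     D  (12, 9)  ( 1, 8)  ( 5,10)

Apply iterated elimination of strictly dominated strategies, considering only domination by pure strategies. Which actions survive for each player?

IESDS → P1:{A,C,D} P2:{P,R}

P1 drop B (A beats it: P:10>5 Q:7>6 R:11>8)
P2 drop Q (P beats it: A:4>2 C:12>9 D:9>8)
P1→{A,C,D} P2→{P,R}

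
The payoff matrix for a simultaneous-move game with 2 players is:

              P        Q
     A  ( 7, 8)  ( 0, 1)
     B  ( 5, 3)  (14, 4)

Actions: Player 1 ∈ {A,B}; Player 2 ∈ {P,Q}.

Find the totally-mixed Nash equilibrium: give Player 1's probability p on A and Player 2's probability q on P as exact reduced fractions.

P1 indiff ⇒ q·7+(1-q)·0 = q·5+(1-q)·14 ⇒ q(2) = (1-q)(14) ⇒ q = 7/8
P2 indiff ⇒ p·8+(1-p)·3 = p·1+(1-p)·4 ⇒ p(7) = (1-p)(1) ⇒ p = 1/8

(p,q) = (1/8, 7/8)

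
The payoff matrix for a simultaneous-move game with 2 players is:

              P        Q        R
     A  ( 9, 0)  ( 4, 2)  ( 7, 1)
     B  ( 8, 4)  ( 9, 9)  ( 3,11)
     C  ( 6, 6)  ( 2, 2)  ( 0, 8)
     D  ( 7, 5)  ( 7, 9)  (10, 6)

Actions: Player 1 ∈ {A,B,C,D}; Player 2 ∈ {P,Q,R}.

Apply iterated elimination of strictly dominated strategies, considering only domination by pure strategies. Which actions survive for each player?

Survivors P1:{B,D} P2:{Q,R}

P1 drop C (A beats it: P:9>6 Q:4>2 R:7>0)
P2 drop P (Q beats it: A:2>0 B:9>4 D:9>5)
P1 drop A (D beats it: Q:7>4 R:10>7)
P1→{B,D} P2→{Q,R}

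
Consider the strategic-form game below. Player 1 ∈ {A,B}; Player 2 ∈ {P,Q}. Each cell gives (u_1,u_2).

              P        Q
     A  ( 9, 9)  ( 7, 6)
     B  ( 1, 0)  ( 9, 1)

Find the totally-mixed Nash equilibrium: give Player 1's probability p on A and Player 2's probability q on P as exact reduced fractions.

(p,q) = (1/4, 1/5)

P1 indiff ⇒ q·9+(1-q)·7 = q·1+(1-q)·9 ⇒ q(8) = (1-q)(2) ⇒ q = 1/5
P2 indiff ⇒ p·9+(1-p)·0 = p·6+(1-p)·1 ⇒ p(3) = (1-p)(1) ⇒ p = 1/4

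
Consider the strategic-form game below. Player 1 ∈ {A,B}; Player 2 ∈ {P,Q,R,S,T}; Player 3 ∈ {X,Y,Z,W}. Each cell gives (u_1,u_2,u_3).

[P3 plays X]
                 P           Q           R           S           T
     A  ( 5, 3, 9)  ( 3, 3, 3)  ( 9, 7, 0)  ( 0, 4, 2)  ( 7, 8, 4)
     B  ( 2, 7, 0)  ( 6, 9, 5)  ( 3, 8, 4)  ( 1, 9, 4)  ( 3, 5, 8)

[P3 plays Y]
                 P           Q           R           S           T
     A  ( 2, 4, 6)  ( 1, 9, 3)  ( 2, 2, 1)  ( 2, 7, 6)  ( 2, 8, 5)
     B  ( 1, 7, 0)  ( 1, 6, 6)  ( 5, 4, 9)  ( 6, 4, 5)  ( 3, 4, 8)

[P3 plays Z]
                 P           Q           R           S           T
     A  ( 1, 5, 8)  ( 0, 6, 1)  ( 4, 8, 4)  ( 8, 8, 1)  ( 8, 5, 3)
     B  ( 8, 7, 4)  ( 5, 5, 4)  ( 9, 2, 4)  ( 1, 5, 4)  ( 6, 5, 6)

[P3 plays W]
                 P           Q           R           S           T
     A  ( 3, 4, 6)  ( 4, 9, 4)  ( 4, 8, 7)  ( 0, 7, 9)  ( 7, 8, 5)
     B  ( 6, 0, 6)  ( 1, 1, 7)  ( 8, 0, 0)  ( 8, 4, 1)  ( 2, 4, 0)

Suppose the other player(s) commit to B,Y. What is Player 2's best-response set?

u_2(P vs B,Y) = 7
u_2(Q vs B,Y) = 6
u_2(R vs B,Y) = 4
u_2(S vs B,Y) = 4
u_2(T vs B,Y) = 4
max payoff 7 at {P}

P2 best: {P}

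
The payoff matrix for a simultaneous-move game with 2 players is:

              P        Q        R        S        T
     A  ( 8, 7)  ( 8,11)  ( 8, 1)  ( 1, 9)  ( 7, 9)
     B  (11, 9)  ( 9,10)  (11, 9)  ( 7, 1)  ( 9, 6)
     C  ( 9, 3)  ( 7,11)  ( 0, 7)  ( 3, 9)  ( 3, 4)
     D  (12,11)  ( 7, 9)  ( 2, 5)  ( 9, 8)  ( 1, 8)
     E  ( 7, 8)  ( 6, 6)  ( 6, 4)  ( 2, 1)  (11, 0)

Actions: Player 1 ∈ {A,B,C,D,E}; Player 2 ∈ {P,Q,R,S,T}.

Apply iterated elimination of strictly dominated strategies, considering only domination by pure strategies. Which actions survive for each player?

IESDS → P1:{B,D} P2:{P,Q}

P1 drop A (B beats it: P:11>8 Q:9>8 R:11>8 S:7>1 T:9>7)
P1 drop C (B beats it: P:11>9 Q:9>7 R:11>0 S:7>3 T:9>3)
P2 drop R (Q beats it: B:10>9 D:9>5 E:6>4)
P2 drop S (P beats it: B:9>1 D:11>8 E:8>1)
P2 drop T (P beats it: B:9>6 D:11>8 E:8>0)
P1 drop E (B beats it: P:11>7 Q:9>6)
P1→{B,D} P2→{P,Q}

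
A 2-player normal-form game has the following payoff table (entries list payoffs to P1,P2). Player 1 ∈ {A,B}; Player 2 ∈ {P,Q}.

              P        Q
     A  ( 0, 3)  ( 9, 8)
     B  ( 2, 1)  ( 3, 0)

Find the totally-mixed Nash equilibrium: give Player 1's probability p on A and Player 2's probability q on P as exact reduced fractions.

P1 mixes 1/6 on A; P2 mixes 3/4 on P

P1 indiff ⇒ q·0+(1-q)·9 = q·2+(1-q)·3 ⇒ q(-2) = (1-q)(-6) ⇒ q = 3/4
P2 indiff ⇒ p·3+(1-p)·1 = p·8+(1-p)·0 ⇒ p(-5) = (1-p)(-1) ⇒ p = 1/6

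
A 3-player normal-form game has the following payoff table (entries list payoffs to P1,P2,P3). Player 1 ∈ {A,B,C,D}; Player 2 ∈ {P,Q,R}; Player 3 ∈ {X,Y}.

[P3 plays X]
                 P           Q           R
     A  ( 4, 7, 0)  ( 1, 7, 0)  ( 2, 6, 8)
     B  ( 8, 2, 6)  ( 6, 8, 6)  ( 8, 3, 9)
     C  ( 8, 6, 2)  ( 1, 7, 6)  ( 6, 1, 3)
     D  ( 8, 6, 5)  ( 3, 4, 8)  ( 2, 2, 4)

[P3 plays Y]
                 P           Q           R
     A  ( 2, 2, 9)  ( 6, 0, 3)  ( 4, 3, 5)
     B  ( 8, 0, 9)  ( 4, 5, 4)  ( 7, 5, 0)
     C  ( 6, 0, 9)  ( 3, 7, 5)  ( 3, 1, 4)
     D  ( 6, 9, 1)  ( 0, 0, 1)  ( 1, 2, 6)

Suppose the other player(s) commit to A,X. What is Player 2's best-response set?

u_2(P vs A,X) = 7
u_2(Q vs A,X) = 7
u_2(R vs A,X) = 6
max payoff 7 at {P,Q}

BR_2 = {P,Q}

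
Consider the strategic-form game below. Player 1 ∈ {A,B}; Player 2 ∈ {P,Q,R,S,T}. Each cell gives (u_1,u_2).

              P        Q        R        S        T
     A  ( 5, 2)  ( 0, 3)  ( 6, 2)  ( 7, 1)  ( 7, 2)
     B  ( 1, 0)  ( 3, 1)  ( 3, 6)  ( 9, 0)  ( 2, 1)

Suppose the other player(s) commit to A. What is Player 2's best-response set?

u_2(P vs A) = 2
u_2(Q vs A) = 3
u_2(R vs A) = 2
u_2(S vs A) = 1
u_2(T vs A) = 2
max payoff 3 at {Q}

BR_2 = {Q}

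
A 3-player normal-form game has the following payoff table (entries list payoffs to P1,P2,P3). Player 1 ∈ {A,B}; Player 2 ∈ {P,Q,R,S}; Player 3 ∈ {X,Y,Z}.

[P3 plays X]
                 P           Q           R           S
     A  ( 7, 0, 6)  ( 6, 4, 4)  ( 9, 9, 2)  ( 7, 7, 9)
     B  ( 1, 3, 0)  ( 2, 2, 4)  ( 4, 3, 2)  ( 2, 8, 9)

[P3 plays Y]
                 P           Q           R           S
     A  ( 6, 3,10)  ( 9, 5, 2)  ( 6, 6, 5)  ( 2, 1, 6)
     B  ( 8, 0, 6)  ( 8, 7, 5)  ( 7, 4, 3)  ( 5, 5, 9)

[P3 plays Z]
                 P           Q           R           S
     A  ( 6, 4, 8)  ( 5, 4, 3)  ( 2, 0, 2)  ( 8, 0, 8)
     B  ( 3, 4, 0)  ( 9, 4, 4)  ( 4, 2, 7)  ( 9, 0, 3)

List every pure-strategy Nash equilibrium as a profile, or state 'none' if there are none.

PSNE: ∅

(A,P,X): not NE [P2→R gives 9>0; P3→Y gives 10>6]
(A,P,Y): not NE [P1→B gives 8>6; P2→R gives 6>3]
(A,P,Z): not NE [P3→Y gives 10>8]
(A,Q,X): not NE [P2→R gives 9>4]
(A,Q,Y): not NE [P2→R gives 6>5; P3→X gives 4>2]
(A,Q,Z): not NE [P1→B gives 9>5; P3→X gives 4>3]
(A,R,X): not NE [P3→Y gives 5>2]
(A,R,Y): not NE [P1→B gives 7>6]
(A,R,Z): not NE [P1→B gives 4>2; P2→Q gives 4>0; P3→Y gives 5>2]
(A,S,X): not NE [P2→R gives 9>7]
(A,S,Y): not NE [P1→B gives 5>2; P2→R gives 6>1; P3→X gives 9>6]
(A,S,Z): not NE [P1→B gives 9>8; P2→Q gives 4>0; P3→X gives 9>8]
(B,P,X): not NE [P1→A gives 7>1; P2→S gives 8>3; P3→Y gives 6>0]
(B,P,Y): not NE [P2→Q gives 7>0]
(B,P,Z): not NE [P1→A gives 6>3; P3→Y gives 6>0]
(B,Q,X): not NE [P1→A gives 6>2; P2→S gives 8>2; P3→Y gives 5>4]
(B,Q,Y): not NE [P1→A gives 9>8]
(B,Q,Z): not NE [P3→Y gives 5>4]
(B,R,X): not NE [P1→A gives 9>4; P2→S gives 8>3; P3→Z gives 7>2]
(B,R,Y): not NE [P2→Q gives 7>4; P3→Z gives 7>3]
(B,R,Z): not NE [P2→Q gives 4>2]
(B,S,X): not NE [P1→A gives 7>2]
(B,S,Y): not NE [P2→Q gives 7>5]
(B,S,Z): not NE [P2→Q gives 4>0; P3→Y gives 9>3]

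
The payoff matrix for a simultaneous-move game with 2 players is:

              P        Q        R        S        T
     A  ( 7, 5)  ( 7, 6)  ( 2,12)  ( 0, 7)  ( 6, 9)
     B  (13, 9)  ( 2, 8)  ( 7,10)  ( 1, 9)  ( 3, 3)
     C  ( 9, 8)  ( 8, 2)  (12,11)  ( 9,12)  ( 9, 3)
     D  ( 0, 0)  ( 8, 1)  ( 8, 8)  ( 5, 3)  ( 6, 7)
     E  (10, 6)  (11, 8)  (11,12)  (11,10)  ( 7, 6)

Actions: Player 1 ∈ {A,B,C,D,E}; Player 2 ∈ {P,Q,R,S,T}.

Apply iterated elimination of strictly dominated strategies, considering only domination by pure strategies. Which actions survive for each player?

P1 drop A (C beats it: P:9>7 Q:8>7 R:12>2 S:9>0 T:9>6)
P1 drop D (E beats it: P:10>0 Q:11>8 R:11>8 S:11>5 T:7>6)
P2 drop P (R beats it: B:10>9 C:11>8 E:12>6)
P1 drop B (C beats it: Q:8>2 R:12>7 S:9>1 T:9>3)
P2 drop Q (R beats it: C:11>2 E:12>8)
P2 drop T (R beats it: C:11>3 E:12>6)
P1→{C,E} P2→{R,S}

Remaining: P1:{C,E} P2:{R,S}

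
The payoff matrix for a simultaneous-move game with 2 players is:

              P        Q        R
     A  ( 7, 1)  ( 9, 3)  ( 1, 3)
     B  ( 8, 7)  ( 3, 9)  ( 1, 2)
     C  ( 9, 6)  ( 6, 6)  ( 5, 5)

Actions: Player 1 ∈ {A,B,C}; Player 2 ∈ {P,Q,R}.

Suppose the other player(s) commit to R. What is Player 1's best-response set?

u_1(A vs R) = 1
u_1(B vs R) = 1
u_1(C vs R) = 5
max payoff 5 at {C}

argmax u_1 = {C}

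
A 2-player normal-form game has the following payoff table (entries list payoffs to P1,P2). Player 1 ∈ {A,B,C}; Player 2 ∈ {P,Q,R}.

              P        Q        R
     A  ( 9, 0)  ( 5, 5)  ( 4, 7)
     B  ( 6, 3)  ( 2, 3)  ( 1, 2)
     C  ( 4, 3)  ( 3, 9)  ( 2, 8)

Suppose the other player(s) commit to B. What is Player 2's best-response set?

u_2(P vs B) = 3
u_2(Q vs B) = 3
u_2(R vs B) = 2
max payoff 3 at {P,Q}

argmax u_2 = {P,Q}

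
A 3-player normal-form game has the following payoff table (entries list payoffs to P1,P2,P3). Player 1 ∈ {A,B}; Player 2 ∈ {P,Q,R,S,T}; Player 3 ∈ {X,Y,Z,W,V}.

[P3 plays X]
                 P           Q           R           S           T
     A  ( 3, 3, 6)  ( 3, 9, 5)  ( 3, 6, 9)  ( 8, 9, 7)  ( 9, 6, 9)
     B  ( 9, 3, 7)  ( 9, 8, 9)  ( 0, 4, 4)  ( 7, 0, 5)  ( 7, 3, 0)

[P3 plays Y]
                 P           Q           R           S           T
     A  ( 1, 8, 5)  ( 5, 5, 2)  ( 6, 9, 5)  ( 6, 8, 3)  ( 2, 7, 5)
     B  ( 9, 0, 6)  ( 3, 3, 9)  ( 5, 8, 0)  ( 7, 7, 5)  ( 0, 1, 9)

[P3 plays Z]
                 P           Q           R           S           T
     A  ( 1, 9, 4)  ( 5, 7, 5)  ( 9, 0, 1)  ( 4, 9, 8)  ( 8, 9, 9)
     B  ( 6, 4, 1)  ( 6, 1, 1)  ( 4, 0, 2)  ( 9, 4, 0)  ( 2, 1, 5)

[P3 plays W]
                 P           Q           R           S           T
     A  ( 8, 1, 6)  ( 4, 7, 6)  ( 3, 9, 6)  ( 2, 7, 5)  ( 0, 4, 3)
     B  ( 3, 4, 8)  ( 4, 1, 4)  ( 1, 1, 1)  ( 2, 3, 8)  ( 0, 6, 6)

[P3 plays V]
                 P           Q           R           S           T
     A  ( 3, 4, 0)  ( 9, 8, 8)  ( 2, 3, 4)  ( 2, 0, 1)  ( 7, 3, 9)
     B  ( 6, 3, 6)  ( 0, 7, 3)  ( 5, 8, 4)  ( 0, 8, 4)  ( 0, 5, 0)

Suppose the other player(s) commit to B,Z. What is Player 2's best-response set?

P2 best: {P,S}

u_2(P vs B,Z) = 4
u_2(Q vs B,Z) = 1
u_2(R vs B,Z) = 0
u_2(S vs B,Z) = 4
u_2(T vs B,Z) = 1
max payoff 4 at {P,S}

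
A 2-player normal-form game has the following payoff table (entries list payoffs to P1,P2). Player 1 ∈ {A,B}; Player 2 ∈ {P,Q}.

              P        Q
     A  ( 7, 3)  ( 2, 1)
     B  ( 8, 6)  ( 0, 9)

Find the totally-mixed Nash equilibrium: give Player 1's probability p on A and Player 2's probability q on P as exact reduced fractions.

p=3/5, q=2/3

P1 indiff ⇒ q·7+(1-q)·2 = q·8+(1-q)·0 ⇒ q(-1) = (1-q)(-2) ⇒ q = 2/3
P2 indiff ⇒ p·3+(1-p)·6 = p·1+(1-p)·9 ⇒ p(2) = (1-p)(3) ⇒ p = 3/5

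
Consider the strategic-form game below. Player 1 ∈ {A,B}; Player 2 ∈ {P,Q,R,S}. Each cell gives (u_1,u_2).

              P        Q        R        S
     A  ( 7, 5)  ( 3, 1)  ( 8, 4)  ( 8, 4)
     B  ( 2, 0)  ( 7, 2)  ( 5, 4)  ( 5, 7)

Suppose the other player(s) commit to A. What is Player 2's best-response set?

u_2(P vs A) = 5
u_2(Q vs A) = 1
u_2(R vs A) = 4
u_2(S vs A) = 4
max payoff 5 at {P}

BR_2 = {P}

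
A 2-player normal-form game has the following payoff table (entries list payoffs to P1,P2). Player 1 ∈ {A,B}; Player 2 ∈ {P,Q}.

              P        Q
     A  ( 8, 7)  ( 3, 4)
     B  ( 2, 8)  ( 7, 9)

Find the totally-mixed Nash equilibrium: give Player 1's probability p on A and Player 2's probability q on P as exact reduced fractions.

P1 indiff ⇒ q·8+(1-q)·3 = q·2+(1-q)·7 ⇒ q(6) = (1-q)(4) ⇒ q = 2/5
P2 indiff ⇒ p·7+(1-p)·8 = p·4+(1-p)·9 ⇒ p(3) = (1-p)(1) ⇒ p = 1/4

p=1/4, q=2/5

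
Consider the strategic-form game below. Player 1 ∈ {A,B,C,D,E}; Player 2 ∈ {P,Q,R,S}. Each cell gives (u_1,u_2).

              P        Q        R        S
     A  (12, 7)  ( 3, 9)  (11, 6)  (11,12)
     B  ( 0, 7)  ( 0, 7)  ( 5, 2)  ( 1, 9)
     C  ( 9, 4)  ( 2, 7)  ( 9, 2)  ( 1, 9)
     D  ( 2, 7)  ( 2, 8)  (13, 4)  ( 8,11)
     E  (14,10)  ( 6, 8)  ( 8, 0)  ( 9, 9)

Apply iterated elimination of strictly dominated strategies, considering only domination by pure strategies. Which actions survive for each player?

P1 drop B (A beats it: P:12>0 Q:3>0 R:11>5 S:11>1)
P1 drop C (A beats it: P:12>9 Q:3>2 R:11>9 S:11>1)
P2 drop Q (S beats it: A:12>9 D:11>8 E:9>8)
P2 drop R (P beats it: A:7>6 D:7>4 E:10>0)
P1 drop D (A beats it: P:12>2 S:11>8)
P1→{A,E} P2→{P,S}

IESDS → P1:{A,E} P2:{P,S}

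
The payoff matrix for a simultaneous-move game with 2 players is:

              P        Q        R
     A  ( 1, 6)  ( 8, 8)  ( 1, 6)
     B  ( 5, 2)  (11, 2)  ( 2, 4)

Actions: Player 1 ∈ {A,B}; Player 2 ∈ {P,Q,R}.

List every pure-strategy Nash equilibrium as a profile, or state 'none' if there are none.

(A,P): not NE [P1→B gives 5>1; P2→Q gives 8>6]
(A,Q): not NE [P1→B gives 11>8]
(A,R): not NE [P1→B gives 2>1; P2→Q gives 8>6]
(B,P): not NE [P2→R gives 4>2]
(B,Q): not NE [P2→R gives 4>2]
(B,R): NE

Nash profiles: (B,R)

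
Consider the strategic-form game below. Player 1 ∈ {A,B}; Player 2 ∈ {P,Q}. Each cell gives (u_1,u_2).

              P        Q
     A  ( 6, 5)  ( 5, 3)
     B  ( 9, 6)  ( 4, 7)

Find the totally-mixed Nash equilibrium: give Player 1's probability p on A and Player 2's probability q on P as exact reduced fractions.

P1 mixes 1/3 on A; P2 mixes 1/4 on P

P1 indiff ⇒ q·6+(1-q)·5 = q·9+(1-q)·4 ⇒ q(-3) = (1-q)(-1) ⇒ q = 1/4
P2 indiff ⇒ p·5+(1-p)·6 = p·3+(1-p)·7 ⇒ p(2) = (1-p)(1) ⇒ p = 1/3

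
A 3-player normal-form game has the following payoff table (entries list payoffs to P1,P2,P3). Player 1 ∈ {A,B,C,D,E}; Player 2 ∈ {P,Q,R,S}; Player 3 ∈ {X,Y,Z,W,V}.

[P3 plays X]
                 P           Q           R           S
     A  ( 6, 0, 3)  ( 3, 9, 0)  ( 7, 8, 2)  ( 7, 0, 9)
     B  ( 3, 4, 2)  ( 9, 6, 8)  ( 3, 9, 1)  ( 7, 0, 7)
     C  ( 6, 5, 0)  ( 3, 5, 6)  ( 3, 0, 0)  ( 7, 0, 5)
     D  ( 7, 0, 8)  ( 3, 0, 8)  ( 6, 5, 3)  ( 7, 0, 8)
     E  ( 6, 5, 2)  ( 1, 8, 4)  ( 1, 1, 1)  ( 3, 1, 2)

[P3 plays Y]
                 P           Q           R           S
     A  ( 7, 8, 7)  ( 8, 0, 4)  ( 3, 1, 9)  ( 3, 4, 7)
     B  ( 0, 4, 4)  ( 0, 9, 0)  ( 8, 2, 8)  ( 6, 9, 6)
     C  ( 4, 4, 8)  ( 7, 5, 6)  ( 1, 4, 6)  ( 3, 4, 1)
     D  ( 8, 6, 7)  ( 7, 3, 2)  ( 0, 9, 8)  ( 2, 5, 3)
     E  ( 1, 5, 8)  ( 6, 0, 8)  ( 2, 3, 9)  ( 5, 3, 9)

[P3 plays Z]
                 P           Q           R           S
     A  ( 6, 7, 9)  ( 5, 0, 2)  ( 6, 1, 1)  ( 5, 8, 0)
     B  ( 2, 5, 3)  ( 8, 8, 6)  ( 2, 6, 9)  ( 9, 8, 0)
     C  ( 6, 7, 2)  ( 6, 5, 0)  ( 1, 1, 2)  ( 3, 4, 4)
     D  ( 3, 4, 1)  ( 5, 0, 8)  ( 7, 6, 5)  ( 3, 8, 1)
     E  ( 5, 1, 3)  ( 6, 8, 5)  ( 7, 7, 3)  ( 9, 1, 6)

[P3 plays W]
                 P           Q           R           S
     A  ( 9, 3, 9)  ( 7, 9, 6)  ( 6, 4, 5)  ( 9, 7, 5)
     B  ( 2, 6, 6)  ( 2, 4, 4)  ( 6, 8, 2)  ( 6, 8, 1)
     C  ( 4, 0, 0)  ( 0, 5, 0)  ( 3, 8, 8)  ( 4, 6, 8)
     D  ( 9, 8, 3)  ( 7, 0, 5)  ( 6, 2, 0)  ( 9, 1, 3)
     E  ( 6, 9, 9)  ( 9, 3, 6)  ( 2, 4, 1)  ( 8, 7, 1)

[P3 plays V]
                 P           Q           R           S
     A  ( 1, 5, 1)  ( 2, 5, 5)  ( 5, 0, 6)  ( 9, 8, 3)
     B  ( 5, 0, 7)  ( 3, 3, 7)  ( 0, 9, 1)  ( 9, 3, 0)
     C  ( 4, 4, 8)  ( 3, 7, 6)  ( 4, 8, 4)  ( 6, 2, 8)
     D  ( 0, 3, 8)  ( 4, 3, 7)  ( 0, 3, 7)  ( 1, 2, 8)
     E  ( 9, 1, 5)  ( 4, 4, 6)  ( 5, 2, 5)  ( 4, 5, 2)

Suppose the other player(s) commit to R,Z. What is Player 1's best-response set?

u_1(A vs R,Z) = 6
u_1(B vs R,Z) = 2
u_1(C vs R,Z) = 1
u_1(D vs R,Z) = 7
u_1(E vs R,Z) = 7
max payoff 7 at {D,E}

BR_1 = {D,E}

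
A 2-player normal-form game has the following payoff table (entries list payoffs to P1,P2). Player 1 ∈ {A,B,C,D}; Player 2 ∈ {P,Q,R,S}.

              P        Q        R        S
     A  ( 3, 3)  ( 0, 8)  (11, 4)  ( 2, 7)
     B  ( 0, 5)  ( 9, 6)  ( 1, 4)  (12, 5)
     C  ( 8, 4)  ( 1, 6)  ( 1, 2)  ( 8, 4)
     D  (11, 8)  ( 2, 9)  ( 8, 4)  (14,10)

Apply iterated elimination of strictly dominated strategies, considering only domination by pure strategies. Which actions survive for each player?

P1 drop C (D beats it: P:11>8 Q:2>1 R:8>1 S:14>8)
P2 drop P (Q beats it: A:8>3 B:6>5 D:9>8)
P2 drop R (Q beats it: A:8>4 B:6>4 D:9>4)
P1 drop A (B beats it: Q:9>0 S:12>2)
P1→{B,D} P2→{Q,S}

Survivors P1:{B,D} P2:{Q,S}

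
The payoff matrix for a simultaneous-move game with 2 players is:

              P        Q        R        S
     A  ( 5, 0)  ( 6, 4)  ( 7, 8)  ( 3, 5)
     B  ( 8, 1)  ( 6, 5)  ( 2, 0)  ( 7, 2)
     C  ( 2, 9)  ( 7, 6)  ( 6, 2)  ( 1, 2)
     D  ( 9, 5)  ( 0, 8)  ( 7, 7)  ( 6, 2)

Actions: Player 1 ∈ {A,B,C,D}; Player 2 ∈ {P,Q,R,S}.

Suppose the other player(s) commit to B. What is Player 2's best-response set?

P2 best: {Q}

u_2(P vs B) = 1
u_2(Q vs B) = 5
u_2(R vs B) = 0
u_2(S vs B) = 2
max payoff 5 at {Q}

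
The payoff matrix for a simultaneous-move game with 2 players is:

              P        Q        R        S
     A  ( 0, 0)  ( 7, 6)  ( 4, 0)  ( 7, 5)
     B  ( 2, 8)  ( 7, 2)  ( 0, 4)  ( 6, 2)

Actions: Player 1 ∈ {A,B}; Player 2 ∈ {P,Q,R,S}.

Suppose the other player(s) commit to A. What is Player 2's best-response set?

u_2(P vs A) = 0
u_2(Q vs A) = 6
u_2(R vs A) = 0
u_2(S vs A) = 5
max payoff 6 at {Q}

P2 best: {Q}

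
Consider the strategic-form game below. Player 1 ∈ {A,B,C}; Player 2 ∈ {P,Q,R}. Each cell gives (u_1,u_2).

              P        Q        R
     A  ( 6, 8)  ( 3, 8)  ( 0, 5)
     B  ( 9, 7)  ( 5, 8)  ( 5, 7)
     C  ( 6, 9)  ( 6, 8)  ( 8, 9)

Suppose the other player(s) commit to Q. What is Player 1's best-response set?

u_1(A vs Q) = 3
u_1(B vs Q) = 5
u_1(C vs Q) = 6
max payoff 6 at {C}

BR_1 = {C}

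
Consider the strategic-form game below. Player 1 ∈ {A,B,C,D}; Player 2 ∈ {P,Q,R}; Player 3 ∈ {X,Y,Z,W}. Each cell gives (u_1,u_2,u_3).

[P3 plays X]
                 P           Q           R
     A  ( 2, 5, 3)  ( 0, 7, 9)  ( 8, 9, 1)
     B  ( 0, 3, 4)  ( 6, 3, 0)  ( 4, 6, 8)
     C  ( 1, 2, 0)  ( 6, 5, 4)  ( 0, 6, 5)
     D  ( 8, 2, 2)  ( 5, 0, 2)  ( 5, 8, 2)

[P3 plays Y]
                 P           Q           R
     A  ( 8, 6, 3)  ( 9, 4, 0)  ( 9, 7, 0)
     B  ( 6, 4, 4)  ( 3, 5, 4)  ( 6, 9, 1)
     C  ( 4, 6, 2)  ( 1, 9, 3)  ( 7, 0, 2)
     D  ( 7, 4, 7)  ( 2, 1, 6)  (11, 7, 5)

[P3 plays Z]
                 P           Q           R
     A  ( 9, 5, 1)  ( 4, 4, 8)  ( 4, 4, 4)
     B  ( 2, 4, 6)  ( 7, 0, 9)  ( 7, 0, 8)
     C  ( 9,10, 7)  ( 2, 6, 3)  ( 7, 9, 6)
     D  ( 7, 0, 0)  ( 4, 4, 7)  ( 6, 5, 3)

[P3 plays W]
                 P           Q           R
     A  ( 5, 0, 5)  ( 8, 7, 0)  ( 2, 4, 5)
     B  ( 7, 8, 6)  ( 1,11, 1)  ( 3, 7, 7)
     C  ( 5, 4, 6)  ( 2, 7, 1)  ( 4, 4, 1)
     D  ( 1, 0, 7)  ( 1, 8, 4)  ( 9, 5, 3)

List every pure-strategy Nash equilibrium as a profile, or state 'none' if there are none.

(A,P,X): not NE [P1→D gives 8>2; P2→R gives 9>5; P3→W gives 5>3]
(A,P,Y): not NE [P2→R gives 7>6; P3→W gives 5>3]
(A,P,Z): not NE [P3→W gives 5>1]
(A,P,W): not NE [P1→B gives 7>5; P2→Q gives 7>0]
(A,Q,X): not NE [P1→C gives 6>0; P2→R gives 9>7]
(A,Q,Y): not NE [P2→R gives 7>4; P3→X gives 9>0]
(A,Q,Z): not NE [P1→B gives 7>4; P2→P gives 5>4; P3→X gives 9>8]
(A,Q,W): not NE [P3→X gives 9>0]
(A,R,X): not NE [P3→W gives 5>1]
(A,R,Y): not NE [P1→D gives 11>9; P3→W gives 5>0]
(A,R,Z): not NE [P1→C gives 7>4; P2→P gives 5>4; P3→W gives 5>4]
(A,R,W): not NE [P1→D gives 9>2; P2→Q gives 7>4]
(B,P,X): not NE [P1→D gives 8>0; P2→R gives 6>3; P3→W gives 6>4]
(B,P,Y): not NE [P1→A gives 8>6; P2→R gives 9>4; P3→W gives 6>4]
(B,P,Z): not NE [P1→C gives 9>2]
(B,P,W): not NE [P2→Q gives 11>8]
(B,Q,X): not NE [P2→R gives 6>3; P3→Z gives 9>0]
(B,Q,Y): not NE [P1→A gives 9>3; P2→R gives 9>5; P3→Z gives 9>4]
(B,Q,Z): not NE [P2→P gives 4>0]
(B,Q,W): not NE [P1→A gives 8>1; P3→Z gives 9>1]
(B,R,X): not NE [P1→A gives 8>4]
(B,R,Y): not NE [P1→D gives 11>6; P3→Z gives 8>1]
(B,R,Z): not NE [P2→P gives 4>0]
(B,R,W): not NE [P1→D gives 9>3; P2→Q gives 11>7; P3→Z gives 8>7]
(C,P,X): not NE [P1→D gives 8>1; P2→R gives 6>2; P3→Z gives 7>0]
(C,P,Y): not NE [P1→A gives 8>4; P2→Q gives 9>6; P3→Z gives 7>2]
(C,P,Z): NE
(C,P,W): not NE [P1→B gives 7>5; P2→Q gives 7>4; P3→Z gives 7>6]
(C,Q,X): not NE [P2→R gives 6>5]
(C,Q,Y): not NE [P1→A gives 9>1; P3→X gives 4>3]
(C,Q,Z): not NE [P1→B gives 7>2; P2→P gives 10>6; P3→X gives 4>3]
(C,Q,W): not NE [P1→A gives 8>2; P3→X gives 4>1]
(C,R,X): not NE [P1→A gives 8>0; P3→Z gives 6>5]
(C,R,Y): not NE [P1→D gives 11>7; P2→Q gives 9>0; P3→Z gives 6>2]
(C,R,Z): not NE [P2→P gives 10>9]
(C,R,W): not NE [P1→D gives 9>4; P2→Q gives 7>4; P3→Z gives 6>1]
(D,P,X): not NE [P2→R gives 8>2; P3→W gives 7>2]
(D,P,Y): not NE [P1→A gives 8>7; P2→R gives 7>4]
(D,P,Z): not NE [P1→C gives 9>7; P2→R gives 5>0; P3→W gives 7>0]
(D,P,W): not NE [P1→B gives 7>1; P2→Q gives 8>0]
(D,Q,X): not NE [P1→C gives 6>5; P2→R gives 8>0; P3→Z gives 7>2]
(D,Q,Y): not NE [P1→A gives 9>2; P2→R gives 7>1; P3→Z gives 7>6]
(D,Q,Z): not NE [P1→B gives 7>4; P2→R gives 5>4]
(D,Q,W): not NE [P1→A gives 8>1; P3→Z gives 7>4]
(D,R,X): not NE [P1→A gives 8>5; P3→Y gives 5>2]
(D,R,Y): NE
(D,R,Z): not NE [P1→C gives 7>6; P3→Y gives 5>3]
(D,R,W): not NE [P2→Q gives 8>5; P3→Y gives 5>3]

PSNE = {(C,P,Z), (D,R,Y)}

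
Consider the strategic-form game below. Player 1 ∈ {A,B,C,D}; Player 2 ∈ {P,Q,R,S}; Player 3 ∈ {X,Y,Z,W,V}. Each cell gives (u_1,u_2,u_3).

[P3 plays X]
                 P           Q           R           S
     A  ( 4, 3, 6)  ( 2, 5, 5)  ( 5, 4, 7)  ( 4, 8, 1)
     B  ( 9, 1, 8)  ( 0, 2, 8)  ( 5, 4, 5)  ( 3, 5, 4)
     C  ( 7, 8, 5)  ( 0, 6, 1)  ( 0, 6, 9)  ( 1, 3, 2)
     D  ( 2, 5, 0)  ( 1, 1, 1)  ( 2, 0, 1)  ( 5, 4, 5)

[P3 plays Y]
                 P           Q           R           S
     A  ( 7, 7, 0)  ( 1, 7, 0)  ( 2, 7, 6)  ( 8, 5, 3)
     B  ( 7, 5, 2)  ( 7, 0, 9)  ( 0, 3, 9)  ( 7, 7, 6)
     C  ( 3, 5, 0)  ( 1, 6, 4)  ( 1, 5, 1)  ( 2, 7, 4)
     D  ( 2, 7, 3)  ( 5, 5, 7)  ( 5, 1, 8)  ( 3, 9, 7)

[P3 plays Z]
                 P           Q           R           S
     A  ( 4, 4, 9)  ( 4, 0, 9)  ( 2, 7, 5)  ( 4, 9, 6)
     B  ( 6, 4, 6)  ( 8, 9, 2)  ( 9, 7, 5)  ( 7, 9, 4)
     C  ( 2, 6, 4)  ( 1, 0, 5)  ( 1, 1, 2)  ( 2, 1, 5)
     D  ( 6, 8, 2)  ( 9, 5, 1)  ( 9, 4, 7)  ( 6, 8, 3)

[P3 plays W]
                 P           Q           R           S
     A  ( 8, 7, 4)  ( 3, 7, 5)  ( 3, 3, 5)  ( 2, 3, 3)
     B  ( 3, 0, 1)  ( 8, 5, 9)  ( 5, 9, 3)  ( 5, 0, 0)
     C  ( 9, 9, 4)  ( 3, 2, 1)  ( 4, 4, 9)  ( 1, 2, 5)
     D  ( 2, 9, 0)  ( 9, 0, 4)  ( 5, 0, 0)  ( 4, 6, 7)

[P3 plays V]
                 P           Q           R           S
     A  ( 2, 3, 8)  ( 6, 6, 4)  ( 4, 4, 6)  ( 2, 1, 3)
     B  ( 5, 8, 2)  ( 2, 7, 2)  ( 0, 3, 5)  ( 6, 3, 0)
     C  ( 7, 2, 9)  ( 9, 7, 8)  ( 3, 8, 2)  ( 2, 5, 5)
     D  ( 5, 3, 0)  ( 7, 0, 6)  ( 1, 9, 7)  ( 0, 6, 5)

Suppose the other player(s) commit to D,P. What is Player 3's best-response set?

BR_3 = {Y}

u_3(X vs D,P) = 0
u_3(Y vs D,P) = 3
u_3(Z vs D,P) = 2
u_3(W vs D,P) = 0
u_3(V vs D,P) = 0
max payoff 3 at {Y}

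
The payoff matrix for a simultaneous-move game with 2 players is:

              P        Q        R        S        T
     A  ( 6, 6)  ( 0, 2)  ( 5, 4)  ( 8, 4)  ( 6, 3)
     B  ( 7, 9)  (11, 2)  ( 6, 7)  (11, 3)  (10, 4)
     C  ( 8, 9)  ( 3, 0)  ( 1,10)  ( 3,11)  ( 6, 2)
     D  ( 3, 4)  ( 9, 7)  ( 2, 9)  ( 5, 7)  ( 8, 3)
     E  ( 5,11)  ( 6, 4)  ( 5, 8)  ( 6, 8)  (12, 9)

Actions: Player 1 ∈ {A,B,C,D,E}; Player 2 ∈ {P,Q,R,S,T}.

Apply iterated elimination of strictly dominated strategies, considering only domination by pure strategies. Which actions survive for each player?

P1 drop A (B beats it: P:7>6 Q:11>0 R:6>5 S:11>8 T:10>6)
P1 drop D (B beats it: P:7>3 Q:11>9 R:6>2 S:11>5 T:10>8)
P2 drop Q (P beats it: B:9>2 C:9>0 E:11>4)
P2 drop T (P beats it: B:9>4 C:9>2 E:11>9)
P1 drop E (B beats it: P:7>5 R:6>5 S:11>6)
P1→{B,C} P2→{P,R,S}

Remaining: P1:{B,C} P2:{P,R,S}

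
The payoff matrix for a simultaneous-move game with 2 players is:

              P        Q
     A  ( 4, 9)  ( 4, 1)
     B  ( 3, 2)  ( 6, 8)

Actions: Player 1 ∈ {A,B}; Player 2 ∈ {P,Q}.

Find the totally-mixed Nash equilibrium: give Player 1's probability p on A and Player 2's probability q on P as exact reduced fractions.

(p,q) = (3/7, 2/3)

P1 indiff ⇒ q·4+(1-q)·4 = q·3+(1-q)·6 ⇒ q(1) = (1-q)(2) ⇒ q = 2/3
P2 indiff ⇒ p·9+(1-p)·2 = p·1+(1-p)·8 ⇒ p(8) = (1-p)(6) ⇒ p = 3/7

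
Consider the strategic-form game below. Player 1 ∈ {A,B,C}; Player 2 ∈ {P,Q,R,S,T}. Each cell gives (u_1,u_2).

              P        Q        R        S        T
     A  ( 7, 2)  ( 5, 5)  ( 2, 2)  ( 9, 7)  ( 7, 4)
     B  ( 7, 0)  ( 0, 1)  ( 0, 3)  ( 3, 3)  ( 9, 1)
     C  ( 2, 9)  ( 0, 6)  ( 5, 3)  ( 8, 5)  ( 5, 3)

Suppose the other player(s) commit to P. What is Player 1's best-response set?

BR_1 = {A,B}

u_1(A vs P) = 7
u_1(B vs P) = 7
u_1(C vs P) = 2
max payoff 7 at {A,B}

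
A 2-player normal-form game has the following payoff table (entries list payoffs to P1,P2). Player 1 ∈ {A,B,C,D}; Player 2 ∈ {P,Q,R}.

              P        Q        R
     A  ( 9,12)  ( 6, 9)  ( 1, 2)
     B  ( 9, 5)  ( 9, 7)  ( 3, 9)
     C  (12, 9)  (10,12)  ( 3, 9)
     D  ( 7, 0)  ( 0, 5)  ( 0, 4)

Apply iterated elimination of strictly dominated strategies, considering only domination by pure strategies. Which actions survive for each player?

P1 drop A (C beats it: P:12>9 Q:10>6 R:3>1)
P1 drop D (B beats it: P:9>7 Q:9>0 R:3>0)
P2 drop P (Q beats it: B:7>5 C:12>9)
P1→{B,C} P2→{Q,R}

Remaining: P1:{B,C} P2:{Q,R}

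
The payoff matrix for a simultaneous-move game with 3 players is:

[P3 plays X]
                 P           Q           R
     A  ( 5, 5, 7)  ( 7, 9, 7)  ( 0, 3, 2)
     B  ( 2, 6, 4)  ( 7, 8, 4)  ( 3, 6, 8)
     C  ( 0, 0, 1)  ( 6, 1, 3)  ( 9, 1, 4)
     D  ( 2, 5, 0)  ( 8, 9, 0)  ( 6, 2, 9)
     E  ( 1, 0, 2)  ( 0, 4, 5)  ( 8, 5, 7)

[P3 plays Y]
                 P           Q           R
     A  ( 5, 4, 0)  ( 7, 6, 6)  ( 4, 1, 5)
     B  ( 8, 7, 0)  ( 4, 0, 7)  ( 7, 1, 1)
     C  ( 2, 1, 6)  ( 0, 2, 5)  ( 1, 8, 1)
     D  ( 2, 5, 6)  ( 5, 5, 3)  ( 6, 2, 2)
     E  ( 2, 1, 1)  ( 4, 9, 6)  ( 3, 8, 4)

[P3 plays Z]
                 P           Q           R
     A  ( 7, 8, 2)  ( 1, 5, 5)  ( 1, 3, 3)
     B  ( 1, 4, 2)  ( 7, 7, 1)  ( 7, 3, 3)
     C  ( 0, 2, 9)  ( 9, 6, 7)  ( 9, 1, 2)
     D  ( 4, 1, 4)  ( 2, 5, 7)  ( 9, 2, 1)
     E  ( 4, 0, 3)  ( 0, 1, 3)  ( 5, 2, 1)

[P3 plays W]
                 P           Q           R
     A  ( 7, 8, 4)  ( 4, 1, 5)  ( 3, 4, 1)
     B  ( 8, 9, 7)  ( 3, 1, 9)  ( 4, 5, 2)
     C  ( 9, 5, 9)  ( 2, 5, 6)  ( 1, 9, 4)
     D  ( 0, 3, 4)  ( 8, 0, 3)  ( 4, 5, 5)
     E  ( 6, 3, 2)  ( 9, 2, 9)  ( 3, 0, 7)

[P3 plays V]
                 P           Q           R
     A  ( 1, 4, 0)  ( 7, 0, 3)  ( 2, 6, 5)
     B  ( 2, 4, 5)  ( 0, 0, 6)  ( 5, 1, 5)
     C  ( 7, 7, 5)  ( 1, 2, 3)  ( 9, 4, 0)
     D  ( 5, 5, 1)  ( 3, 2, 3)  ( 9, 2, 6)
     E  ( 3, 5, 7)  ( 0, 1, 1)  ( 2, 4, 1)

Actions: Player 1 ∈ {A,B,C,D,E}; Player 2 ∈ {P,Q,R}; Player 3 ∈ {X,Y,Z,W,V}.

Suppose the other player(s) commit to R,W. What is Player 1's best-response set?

argmax u_1 = {B,D}

u_1(A vs R,W) = 3
u_1(B vs R,W) = 4
u_1(C vs R,W) = 1
u_1(D vs R,W) = 4
u_1(E vs R,W) = 3
max payoff 4 at {B,D}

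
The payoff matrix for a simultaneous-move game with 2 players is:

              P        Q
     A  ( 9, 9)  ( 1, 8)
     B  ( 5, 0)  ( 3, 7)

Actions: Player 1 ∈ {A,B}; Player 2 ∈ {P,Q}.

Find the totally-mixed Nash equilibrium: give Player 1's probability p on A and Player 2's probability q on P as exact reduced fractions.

P1 mixes 7/8 on A; P2 mixes 1/3 on P

P1 indiff ⇒ q·9+(1-q)·1 = q·5+(1-q)·3 ⇒ q(4) = (1-q)(2) ⇒ q = 1/3
P2 indiff ⇒ p·9+(1-p)·0 = p·8+(1-p)·7 ⇒ p(1) = (1-p)(7) ⇒ p = 7/8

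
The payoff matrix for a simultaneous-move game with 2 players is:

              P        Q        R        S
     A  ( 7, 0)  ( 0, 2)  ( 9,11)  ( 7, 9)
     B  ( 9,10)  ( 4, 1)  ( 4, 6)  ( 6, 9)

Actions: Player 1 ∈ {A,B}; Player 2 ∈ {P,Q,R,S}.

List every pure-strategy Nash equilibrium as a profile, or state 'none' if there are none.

(A,P): not NE [P1→B gives 9>7; P2→R gives 11>0]
(A,Q): not NE [P1→B gives 4>0; P2→R gives 11>2]
(A,R): NE
(A,S): not NE [P2→R gives 11>9]
(B,P): NE
(B,Q): not NE [P2→P gives 10>1]
(B,R): not NE [P1→A gives 9>4; P2→P gives 10>6]
(B,S): not NE [P1→A gives 7>6; P2→P gives 10>9]

Nash profiles: (A,R), (B,P)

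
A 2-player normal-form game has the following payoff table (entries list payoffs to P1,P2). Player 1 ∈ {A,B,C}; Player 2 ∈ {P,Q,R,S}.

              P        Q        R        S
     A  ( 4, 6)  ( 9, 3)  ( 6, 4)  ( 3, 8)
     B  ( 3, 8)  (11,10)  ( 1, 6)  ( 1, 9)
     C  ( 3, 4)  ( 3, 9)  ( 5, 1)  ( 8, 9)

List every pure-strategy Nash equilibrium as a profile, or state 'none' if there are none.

PSNE = {(B,Q), (C,S)}

(A,P): not NE [P2→S gives 8>6]
(A,Q): not NE [P1→B gives 11>9; P2→S gives 8>3]
(A,R): not NE [P2→S gives 8>4]
(A,S): not NE [P1→C gives 8>3]
(B,P): not NE [P1→A gives 4>3; P2→Q gives 10>8]
(B,Q): NE
(B,R): not NE [P1→A gives 6>1; P2→Q gives 10>6]
(B,S): not NE [P1→C gives 8>1; P2→Q gives 10>9]
(C,P): not NE [P1→A gives 4>3; P2→S gives 9>4]
(C,Q): not NE [P1→B gives 11>3]
(C,R): not NE [P1→A gives 6>5; P2→S gives 9>1]
(C,S): NE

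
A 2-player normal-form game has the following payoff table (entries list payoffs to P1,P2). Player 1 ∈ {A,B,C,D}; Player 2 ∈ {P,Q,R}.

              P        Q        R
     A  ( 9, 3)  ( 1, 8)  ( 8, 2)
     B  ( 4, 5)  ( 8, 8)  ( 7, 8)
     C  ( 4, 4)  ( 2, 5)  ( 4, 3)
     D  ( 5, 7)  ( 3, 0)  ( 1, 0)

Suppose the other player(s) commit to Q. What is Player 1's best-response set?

P1 best: {B}

u_1(A vs Q) = 1
u_1(B vs Q) = 8
u_1(C vs Q) = 2
u_1(D vs Q) = 3
max payoff 8 at {B}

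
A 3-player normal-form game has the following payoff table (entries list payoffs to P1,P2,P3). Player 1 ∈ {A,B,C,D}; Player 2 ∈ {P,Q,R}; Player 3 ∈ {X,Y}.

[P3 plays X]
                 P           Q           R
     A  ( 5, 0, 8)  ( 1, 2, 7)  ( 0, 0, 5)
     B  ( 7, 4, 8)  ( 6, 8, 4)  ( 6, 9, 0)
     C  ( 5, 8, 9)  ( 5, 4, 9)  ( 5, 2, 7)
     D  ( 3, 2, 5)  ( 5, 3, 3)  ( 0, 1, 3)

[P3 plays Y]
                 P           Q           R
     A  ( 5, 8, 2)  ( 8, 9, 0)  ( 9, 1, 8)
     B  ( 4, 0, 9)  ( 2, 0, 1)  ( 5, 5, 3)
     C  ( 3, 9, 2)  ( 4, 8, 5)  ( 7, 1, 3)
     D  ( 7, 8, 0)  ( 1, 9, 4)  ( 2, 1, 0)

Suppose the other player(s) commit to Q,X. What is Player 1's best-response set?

BR_1 = {B}

u_1(A vs Q,X) = 1
u_1(B vs Q,X) = 6
u_1(C vs Q,X) = 5
u_1(D vs Q,X) = 5
max payoff 6 at {B}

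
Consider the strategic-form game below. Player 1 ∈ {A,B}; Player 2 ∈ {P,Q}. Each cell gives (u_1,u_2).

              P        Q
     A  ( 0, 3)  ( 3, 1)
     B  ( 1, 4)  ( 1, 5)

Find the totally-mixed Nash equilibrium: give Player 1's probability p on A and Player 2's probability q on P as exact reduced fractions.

P1 mixes 1/3 on A; P2 mixes 2/3 on P

P1 indiff ⇒ q·0+(1-q)·3 = q·1+(1-q)·1 ⇒ q(-1) = (1-q)(-2) ⇒ q = 2/3
P2 indiff ⇒ p·3+(1-p)·4 = p·1+(1-p)·5 ⇒ p(2) = (1-p)(1) ⇒ p = 1/3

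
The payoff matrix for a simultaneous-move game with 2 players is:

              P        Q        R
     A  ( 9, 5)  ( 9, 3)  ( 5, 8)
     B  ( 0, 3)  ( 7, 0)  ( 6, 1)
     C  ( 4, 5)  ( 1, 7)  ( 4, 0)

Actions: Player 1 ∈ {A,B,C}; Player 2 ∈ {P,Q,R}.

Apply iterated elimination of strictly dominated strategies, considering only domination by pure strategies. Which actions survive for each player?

IESDS → P1:{A,B} P2:{P,R}

P1 drop C (A beats it: P:9>4 Q:9>1 R:5>4)
P2 drop Q (P beats it: A:5>3 B:3>0)
P1→{A,B} P2→{P,R}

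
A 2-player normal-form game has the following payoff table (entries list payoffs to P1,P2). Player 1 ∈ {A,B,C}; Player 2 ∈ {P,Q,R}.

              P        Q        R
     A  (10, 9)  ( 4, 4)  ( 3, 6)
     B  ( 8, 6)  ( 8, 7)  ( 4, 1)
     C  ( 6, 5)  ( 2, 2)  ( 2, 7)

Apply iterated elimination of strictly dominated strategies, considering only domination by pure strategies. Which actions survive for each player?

P1 drop C (A beats it: P:10>6 Q:4>2 R:3>2)
P2 drop R (P beats it: A:9>6 B:6>1)
P1→{A,B} P2→{P,Q}

Remaining: P1:{A,B} P2:{P,Q}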